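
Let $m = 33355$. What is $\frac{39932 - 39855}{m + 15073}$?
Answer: $\frac{77}{48428} \approx 0.00159$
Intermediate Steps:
$\frac{39932 - 39855}{m + 15073} = \frac{39932 - 39855}{33355 + 15073} = \frac{77}{48428}$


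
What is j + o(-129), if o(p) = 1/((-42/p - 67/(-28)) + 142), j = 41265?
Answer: 7190056069/174241 ≈ 41265.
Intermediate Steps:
o(p) = 1/(4043/28 - 42/p) (o(p) = 1/((-42/p - 67*(-1/28)) + 142) = 1/((-42/p + 67/28) + 142) = 1/((67/28 - 42/p) + 142) = 1/(4043/28 - 42/p))
j + o(-129) = 41265 + 28*(-129)/(-1176 + 4043*(-129)) = 41265 + 28*(-129)/(-1176 - 521547) = 41265 + 28*(-129)/(-522723) = 41265 + 28*(-129)*(-1/522723) = 41265 + 1204/174241 = 7190056069/174241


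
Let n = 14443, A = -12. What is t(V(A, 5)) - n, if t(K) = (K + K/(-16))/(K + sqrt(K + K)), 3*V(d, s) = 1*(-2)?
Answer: -924337/64 + 15*I*sqrt(3)/64 ≈ -14443.0 + 0.40595*I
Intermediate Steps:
V(d, s) = -2/3 (V(d, s) = (1*(-2))/3 = (1/3)*(-2) = -2/3)
t(K) = 15*K/(16*(K + sqrt(2)*sqrt(K))) (t(K) = (K + K*(-1/16))/(K + sqrt(2*K)) = (K - K/16)/(K + sqrt(2)*sqrt(K)) = (15*K/16)/(K + sqrt(2)*sqrt(K)) = 15*K/(16*(K + sqrt(2)*sqrt(K))))
t(V(A, 5)) - n = (15/16)*(-2/3)/(-2/3 + sqrt(2)*sqrt(-2/3)) - 1*14443 = (15/16)*(-2/3)/(-2/3 + sqrt(2)*(I*sqrt(6)/3)) - 14443 = (15/16)*(-2/3)/(-2/3 + 2*I*sqrt(3)/3) - 14443 = -5/(8*(-2/3 + 2*I*sqrt(3)/3)) - 14443 = -14443 - 5/(8*(-2/3 + 2*I*sqrt(3)/3))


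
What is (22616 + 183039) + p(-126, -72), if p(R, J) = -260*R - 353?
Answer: 238062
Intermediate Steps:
p(R, J) = -353 - 260*R
(22616 + 183039) + p(-126, -72) = (22616 + 183039) + (-353 - 260*(-126)) = 205655 + (-353 + 32760) = 205655 + 32407 = 238062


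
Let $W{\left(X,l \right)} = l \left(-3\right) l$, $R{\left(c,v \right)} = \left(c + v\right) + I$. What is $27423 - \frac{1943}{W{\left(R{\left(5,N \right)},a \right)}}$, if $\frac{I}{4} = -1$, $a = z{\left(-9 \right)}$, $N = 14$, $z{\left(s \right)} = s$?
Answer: $\frac{6665732}{243} \approx 27431.0$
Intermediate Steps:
$a = -9$
$I = -4$ ($I = 4 \left(-1\right) = -4$)
$R{\left(c,v \right)} = -4 + c + v$ ($R{\left(c,v \right)} = \left(c + v\right) - 4 = -4 + c + v$)
$W{\left(X,l \right)} = - 3 l^{2}$ ($W{\left(X,l \right)} = - 3 l l = - 3 l^{2}$)
$27423 - \frac{1943}{W{\left(R{\left(5,N \right)},a \right)}} = 27423 - \frac{1943}{\left(-3\right) \left(-9\right)^{2}} = 27423 - \frac{1943}{\left(-3\right) 81} = 27423 - \frac{1943}{-243} = 27423 - 1943 \left(- \frac{1}{243}\right) = 27423 - - \frac{1943}{243} = 27423 + \frac{1943}{243} = \frac{6665732}{243}$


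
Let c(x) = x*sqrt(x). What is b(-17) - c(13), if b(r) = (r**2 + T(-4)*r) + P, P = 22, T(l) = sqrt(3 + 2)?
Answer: 311 - 17*sqrt(5) - 13*sqrt(13) ≈ 226.11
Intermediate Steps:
T(l) = sqrt(5)
c(x) = x**(3/2)
b(r) = 22 + r**2 + r*sqrt(5) (b(r) = (r**2 + sqrt(5)*r) + 22 = (r**2 + r*sqrt(5)) + 22 = 22 + r**2 + r*sqrt(5))
b(-17) - c(13) = (22 + (-17)**2 - 17*sqrt(5)) - 13**(3/2) = (22 + 289 - 17*sqrt(5)) - 13*sqrt(13) = (311 - 17*sqrt(5)) - 13*sqrt(13) = 311 - 17*sqrt(5) - 13*sqrt(13)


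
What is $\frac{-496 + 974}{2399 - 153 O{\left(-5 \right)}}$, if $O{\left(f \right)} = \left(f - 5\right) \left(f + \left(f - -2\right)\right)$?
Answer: $- \frac{478}{9841} \approx -0.048572$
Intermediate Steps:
$O{\left(f \right)} = \left(-5 + f\right) \left(2 + 2 f\right)$ ($O{\left(f \right)} = \left(-5 + f\right) \left(f + \left(f + 2\right)\right) = \left(-5 + f\right) \left(f + \left(2 + f\right)\right) = \left(-5 + f\right) \left(2 + 2 f\right)$)
$\frac{-496 + 974}{2399 - 153 O{\left(-5 \right)}} = \frac{-496 + 974}{2399 - 153 \left(-10 - -40 + 2 \left(-5\right)^{2}\right)} = \frac{478}{2399 - 153 \left(-10 + 40 + 2 \cdot 25\right)} = \frac{478}{2399 - 153 \left(-10 + 40 + 50\right)} = \frac{478}{2399 - 12240} = \frac{478}{-9841} = 478 \left(- \frac{1}{9841}\right) = - \frac{478}{9841}$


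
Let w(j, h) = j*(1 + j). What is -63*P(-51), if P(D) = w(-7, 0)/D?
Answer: 882/17 ≈ 51.882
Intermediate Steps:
P(D) = 42/D (P(D) = (-7*(1 - 7))/D = (-7*(-6))/D = 42/D)
-63*P(-51) = -2646/(-51) = -2646*(-1)/51 = -63*(-14/17) = 882/17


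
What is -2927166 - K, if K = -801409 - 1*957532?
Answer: -1168225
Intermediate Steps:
K = -1758941 (K = -801409 - 957532 = -1758941)
-2927166 - K = -2927166 - 1*(-1758941) = -2927166 + 1758941 = -1168225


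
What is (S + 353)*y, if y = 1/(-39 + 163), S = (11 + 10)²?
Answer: 397/62 ≈ 6.4032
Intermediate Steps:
S = 441 (S = 21² = 441)
y = 1/124 ≈ 0.0080645
(S + 353)*y = (441 + 353)*(1/124) = 794*(1/124) = 397/62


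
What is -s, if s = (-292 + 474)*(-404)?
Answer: 73528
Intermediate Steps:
s = -73528 (s = 182*(-404) = -73528)
-s = -1*(-73528) = 73528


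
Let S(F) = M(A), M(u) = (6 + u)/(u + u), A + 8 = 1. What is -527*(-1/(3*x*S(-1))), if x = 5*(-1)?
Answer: -7378/15 ≈ -491.87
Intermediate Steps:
A = -7 (A = -8 + 1 = -7)
x = -5
M(u) = (6 + u)/(2*u) (M(u) = (6 + u)/((2*u)) = (6 + u)*(1/(2*u)) = (6 + u)/(2*u))
S(F) = 1/14 (S(F) = (½)*(6 - 7)/(-7) = (½)*(-⅐)*(-1) = 1/14)
-527*(-1/(3*x*S(-1))) = -527/(-5*(-3)*(1/14)) = -527/(15*(1/14)) = -527/15/14 = -527*14/15 = -7378/15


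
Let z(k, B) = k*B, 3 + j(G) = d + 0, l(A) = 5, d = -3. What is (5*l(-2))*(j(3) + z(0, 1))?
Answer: -150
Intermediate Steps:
j(G) = -6 (j(G) = -3 + (-3 + 0) = -3 - 3 = -6)
z(k, B) = B*k
(5*l(-2))*(j(3) + z(0, 1)) = (5*5)*(-6 + 1*0) = 25*(-6 + 0) = 25*(-6) = -150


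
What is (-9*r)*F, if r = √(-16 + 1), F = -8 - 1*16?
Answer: 216*I*√15 ≈ 836.56*I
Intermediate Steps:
F = -24 (F = -8 - 16 = -24)
r = I*√15 (r = √(-15) = I*√15 ≈ 3.873*I)
(-9*r)*F = -9*I*√15*(-24) = 216*I*√15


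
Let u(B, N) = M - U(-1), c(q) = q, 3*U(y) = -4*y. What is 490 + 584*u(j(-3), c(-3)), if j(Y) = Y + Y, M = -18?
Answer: -32402/3 ≈ -10801.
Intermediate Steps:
j(Y) = 2*Y
U(y) = -4*y/3 (U(y) = (-4*y)/3 = -4*y/3)
u(B, N) = -58/3 (u(B, N) = -18 - (-4)*(-1)/3 = -18 - 1*4/3 = -18 - 4/3 = -58/3)
490 + 584*u(j(-3), c(-3)) = 490 + 584*(-58/3) = 490 - 33872/3 = -32402/3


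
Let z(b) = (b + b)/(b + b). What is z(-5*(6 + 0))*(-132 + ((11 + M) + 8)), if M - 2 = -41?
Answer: -152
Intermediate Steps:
z(b) = 1 (z(b) = (2*b)/((2*b)) = (2*b)*(1/(2*b)) = 1)
M = -39 (M = 2 - 41 = -39)
z(-5*(6 + 0))*(-132 + ((11 + M) + 8)) = 1*(-132 + ((11 - 39) + 8)) = 1*(-132 + (-28 + 8)) = 1*(-132 - 20) = 1*(-152) = -152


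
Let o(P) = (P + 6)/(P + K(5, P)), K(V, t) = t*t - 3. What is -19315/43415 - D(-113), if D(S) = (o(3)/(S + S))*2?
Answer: -427836/981179 ≈ -0.43604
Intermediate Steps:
K(V, t) = -3 + t**2 (K(V, t) = t**2 - 3 = -3 + t**2)
o(P) = (6 + P)/(-3 + P + P**2) (o(P) = (P + 6)/(P + (-3 + P**2)) = (6 + P)/(-3 + P + P**2))
D(S) = 1/S (D(S) = (((6 + 3)/(-3 + 3 + 3**2))/(S + S))*2 = ((9/(-3 + 3 + 9))/((2*S)))*2 = ((1/(2*S))*(9/9))*2 = ((1/(2*S))*((1/9)*9))*2 = ((1/(2*S))*1)*2 = (1/(2*S))*2 = 1/S)
-19315/43415 - D(-113) = -19315/43415 - 1/(-113) = -19315*1/43415 - 1*(-1/113) = -3863/8683 + 1/113 = -427836/981179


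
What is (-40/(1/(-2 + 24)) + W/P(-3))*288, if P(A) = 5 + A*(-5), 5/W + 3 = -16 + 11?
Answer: -253449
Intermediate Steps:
W = -5/8 (W = 5/(-3 + (-16 + 11)) = 5/(-3 - 5) = 5/(-8) = 5*(-⅛) = -5/8 ≈ -0.62500)
P(A) = 5 - 5*A
(-40/(1/(-2 + 24)) + W/P(-3))*288 = (-40/(1/(-2 + 24)) - 5/(8*(5 - 5*(-3))))*288 = (-40/(1/22) - 5/(8*(5 + 15)))*288 = (-40/1/22 - 5/8/20)*288 = (-40*22 - 5/8*1/20)*288 = (-880 - 1/32)*288 = -28161/32*288 = -253449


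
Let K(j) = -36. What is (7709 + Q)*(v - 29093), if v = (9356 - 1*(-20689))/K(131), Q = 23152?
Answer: -3694380597/4 ≈ -9.2359e+8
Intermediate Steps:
v = -10015/12 (v = (9356 - 1*(-20689))/(-36) = (9356 + 20689)*(-1/36) = 30045*(-1/36) = -10015/12 ≈ -834.58)
(7709 + Q)*(v - 29093) = (7709 + 23152)*(-10015/12 - 29093) = 30861*(-359131/12) = -3694380597/4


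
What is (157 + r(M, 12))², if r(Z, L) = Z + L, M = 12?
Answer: 32761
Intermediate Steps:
r(Z, L) = L + Z
(157 + r(M, 12))² = (157 + (12 + 12))² = (157 + 24)² = 181² = 32761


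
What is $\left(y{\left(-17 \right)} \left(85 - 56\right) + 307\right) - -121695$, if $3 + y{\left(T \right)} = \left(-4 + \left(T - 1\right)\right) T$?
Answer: $132761$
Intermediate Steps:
$y{\left(T \right)} = -3 + T \left(-5 + T\right)$ ($y{\left(T \right)} = -3 + \left(-4 + \left(T - 1\right)\right) T = -3 + \left(-4 + \left(-1 + T\right)\right) T = -3 + \left(-5 + T\right) T = -3 + T \left(-5 + T\right)$)
$\left(y{\left(-17 \right)} \left(85 - 56\right) + 307\right) - -121695 = \left(\left(-3 + \left(-17\right)^{2} - -85\right) \left(85 - 56\right) + 307\right) - -121695 = \left(\left(-3 + 289 + 85\right) \left(85 - 56\right) + 307\right) + 121695 = \left(371 \cdot 29 + 307\right) + 121695 = \left(10759 + 307\right) + 121695 = 11066 + 121695 = 132761$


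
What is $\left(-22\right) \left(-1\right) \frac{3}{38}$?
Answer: $\frac{33}{19} \approx 1.7368$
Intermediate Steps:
$\left(-22\right) \left(-1\right) \frac{3}{38} = 22 \cdot 3 \cdot \frac{1}{38} = 22 \cdot \frac{3}{38} = \frac{33}{19}$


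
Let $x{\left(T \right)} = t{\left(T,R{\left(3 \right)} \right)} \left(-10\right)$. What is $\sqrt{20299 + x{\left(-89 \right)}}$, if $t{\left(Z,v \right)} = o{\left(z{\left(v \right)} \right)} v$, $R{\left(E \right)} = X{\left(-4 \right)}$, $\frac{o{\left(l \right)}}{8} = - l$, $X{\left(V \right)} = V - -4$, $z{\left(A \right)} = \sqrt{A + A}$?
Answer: $\sqrt{20299} \approx 142.47$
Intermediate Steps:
$z{\left(A \right)} = \sqrt{2} \sqrt{A}$ ($z{\left(A \right)} = \sqrt{2 A} = \sqrt{2} \sqrt{A}$)
$X{\left(V \right)} = 4 + V$ ($X{\left(V \right)} = V + 4 = 4 + V$)
$o{\left(l \right)} = - 8 l$ ($o{\left(l \right)} = 8 \left(- l\right) = - 8 l$)
$R{\left(E \right)} = 0$ ($R{\left(E \right)} = 4 - 4 = 0$)
$t{\left(Z,v \right)} = - 8 \sqrt{2} v^{\frac{3}{2}}$ ($t{\left(Z,v \right)} = - 8 \sqrt{2} \sqrt{v} v = - 8 \sqrt{2} v^{\frac{3}{2}}$)
$x{\left(T \right)} = 0$ ($x{\left(T \right)} = - 8 \sqrt{2} \cdot 0^{\frac{3}{2}} \left(-10\right) = \left(-8\right) \sqrt{2} \cdot 0 \left(-10\right) = 0 \left(-10\right) = 0$)
$\sqrt{20299 + x{\left(-89 \right)}} = \sqrt{20299 + 0} = \sqrt{20299}$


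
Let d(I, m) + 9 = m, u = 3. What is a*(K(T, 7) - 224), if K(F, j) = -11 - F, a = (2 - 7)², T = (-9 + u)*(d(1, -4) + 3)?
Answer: -7375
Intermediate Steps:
d(I, m) = -9 + m
T = 60 (T = (-9 + 3)*((-9 - 4) + 3) = -6*(-13 + 3) = -6*(-10) = 60)
a = 25 (a = (-5)² = 25)
a*(K(T, 7) - 224) = 25*((-11 - 1*60) - 224) = 25*((-11 - 60) - 224) = 25*(-71 - 224) = 25*(-295) = -7375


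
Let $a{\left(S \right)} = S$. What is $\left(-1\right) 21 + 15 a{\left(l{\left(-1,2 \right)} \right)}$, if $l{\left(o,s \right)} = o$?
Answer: $-36$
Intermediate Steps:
$\left(-1\right) 21 + 15 a{\left(l{\left(-1,2 \right)} \right)} = \left(-1\right) 21 + 15 \left(-1\right) = -21 - 15 = -36$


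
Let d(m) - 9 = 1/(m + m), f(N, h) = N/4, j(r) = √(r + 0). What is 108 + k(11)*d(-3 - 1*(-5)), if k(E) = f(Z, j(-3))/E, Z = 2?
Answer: 9541/88 ≈ 108.42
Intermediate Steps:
j(r) = √r
f(N, h) = N/4 (f(N, h) = N*(¼) = N/4)
d(m) = 9 + 1/(2*m) (d(m) = 9 + 1/(m + m) = 9 + 1/(2*m))
k(E) = 1/(2*E) (k(E) = ((¼)*2)/E = 1/(2*E))
108 + k(11)*d(-3 - 1*(-5)) = 108 + ((½)/11)*(9 + 1/(2*(-3 - 1*(-5)))) = 108 + ((½)*(1/11))*(9 + 1/(2*(-3 + 5))) = 108 + (9 + (½)/2)/22 = 108 + (9 + (½)*(½))/22 = 108 + (9 + ¼)/22 = 108 + (1/22)*(37/4) = 108 + 37/88 = 9541/88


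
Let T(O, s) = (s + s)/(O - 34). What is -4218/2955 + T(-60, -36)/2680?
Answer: -1770643/1240706 ≈ -1.4271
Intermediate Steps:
T(O, s) = 2*s/(-34 + O) (T(O, s) = (2*s)/(-34 + O) = 2*s/(-34 + O))
-4218/2955 + T(-60, -36)/2680 = -4218/2955 + (2*(-36)/(-34 - 60))/2680 = -4218*1/2955 + (2*(-36)/(-94))*(1/2680) = -1406/985 + (2*(-36)*(-1/94))*(1/2680) = -1406/985 + (36/47)*(1/2680) = -1406/985 + 9/31490 = -1770643/1240706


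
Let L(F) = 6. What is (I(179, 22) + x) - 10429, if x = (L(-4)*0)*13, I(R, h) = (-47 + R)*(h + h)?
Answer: -4621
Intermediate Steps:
I(R, h) = 2*h*(-47 + R) (I(R, h) = (-47 + R)*(2*h) = 2*h*(-47 + R))
x = 0 (x = (6*0)*13 = 0*13 = 0)
(I(179, 22) + x) - 10429 = (2*22*(-47 + 179) + 0) - 10429 = (2*22*132 + 0) - 10429 = (5808 + 0) - 10429 = 5808 - 10429 = -4621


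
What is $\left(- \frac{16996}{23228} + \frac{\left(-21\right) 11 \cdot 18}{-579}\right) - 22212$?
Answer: $- \frac{24886892767}{1120751} \approx -22206.0$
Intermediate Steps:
$\left(- \frac{16996}{23228} + \frac{\left(-21\right) 11 \cdot 18}{-579}\right) - 22212 = \left(\left(-16996\right) \frac{1}{23228} + \left(-231\right) 18 \left(- \frac{1}{579}\right)\right) - 22212 = \left(- \frac{4249}{5807} - - \frac{1386}{193}\right) - 22212 = \left(- \frac{4249}{5807} + \frac{1386}{193}\right) - 22212 = \frac{7228445}{1120751} - 22212 = - \frac{24886892767}{1120751}$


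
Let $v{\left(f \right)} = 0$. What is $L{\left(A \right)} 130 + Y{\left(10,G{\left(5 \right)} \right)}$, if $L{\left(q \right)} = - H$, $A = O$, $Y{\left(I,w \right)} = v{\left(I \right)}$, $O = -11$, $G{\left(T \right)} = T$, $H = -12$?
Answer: $1560$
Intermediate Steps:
$Y{\left(I,w \right)} = 0$
$A = -11$
$L{\left(q \right)} = 12$ ($L{\left(q \right)} = \left(-1\right) \left(-12\right) = 12$)
$L{\left(A \right)} 130 + Y{\left(10,G{\left(5 \right)} \right)} = 12 \cdot 130 + 0 = 1560 + 0 = 1560$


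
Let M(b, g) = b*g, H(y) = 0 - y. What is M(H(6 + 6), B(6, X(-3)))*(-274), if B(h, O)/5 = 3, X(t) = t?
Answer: 49320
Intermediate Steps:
B(h, O) = 15 (B(h, O) = 5*3 = 15)
H(y) = -y
M(H(6 + 6), B(6, X(-3)))*(-274) = (-(6 + 6)*15)*(-274) = (-1*12*15)*(-274) = -12*15*(-274) = -180*(-274) = 49320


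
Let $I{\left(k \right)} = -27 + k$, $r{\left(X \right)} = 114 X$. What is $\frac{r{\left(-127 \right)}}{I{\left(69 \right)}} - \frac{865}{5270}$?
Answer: $- \frac{2544513}{7378} \approx -344.88$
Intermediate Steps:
$\frac{r{\left(-127 \right)}}{I{\left(69 \right)}} - \frac{865}{5270} = \frac{114 \left(-127\right)}{-27 + 69} - \frac{865}{5270} = - \frac{14478}{42} - \frac{173}{1054} = \left(-14478\right) \frac{1}{42} - \frac{173}{1054} = - \frac{2413}{7} - \frac{173}{1054} = - \frac{2544513}{7378}$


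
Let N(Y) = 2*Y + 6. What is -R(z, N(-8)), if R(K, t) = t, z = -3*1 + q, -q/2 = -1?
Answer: 10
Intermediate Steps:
q = 2 (q = -2*(-1) = 2)
N(Y) = 6 + 2*Y
z = -1 (z = -3*1 + 2 = -3 + 2 = -1)
-R(z, N(-8)) = -(6 + 2*(-8)) = -(6 - 16) = -1*(-10) = 10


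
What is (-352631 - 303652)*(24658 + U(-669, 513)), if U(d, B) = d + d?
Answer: -15304519560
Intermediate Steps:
U(d, B) = 2*d
(-352631 - 303652)*(24658 + U(-669, 513)) = (-352631 - 303652)*(24658 + 2*(-669)) = -656283*(24658 - 1338) = -656283*23320 = -15304519560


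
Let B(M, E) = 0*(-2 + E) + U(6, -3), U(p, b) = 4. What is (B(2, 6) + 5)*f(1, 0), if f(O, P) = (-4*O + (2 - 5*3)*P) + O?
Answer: -27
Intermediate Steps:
B(M, E) = 4 (B(M, E) = 0*(-2 + E) + 4 = 0 + 4 = 4)
f(O, P) = -13*P - 3*O (f(O, P) = (-4*O + (2 - 15)*P) + O = (-4*O - 13*P) + O = (-13*P - 4*O) + O = -13*P - 3*O)
(B(2, 6) + 5)*f(1, 0) = (4 + 5)*(-13*0 - 3*1) = 9*(0 - 3) = 9*(-3) = -27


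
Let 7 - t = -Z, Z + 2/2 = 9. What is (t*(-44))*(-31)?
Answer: 20460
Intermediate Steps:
Z = 8 (Z = -1 + 9 = 8)
t = 15 (t = 7 - (-1)*8 = 7 - 1*(-8) = 7 + 8 = 15)
(t*(-44))*(-31) = (15*(-44))*(-31) = -660*(-31) = 20460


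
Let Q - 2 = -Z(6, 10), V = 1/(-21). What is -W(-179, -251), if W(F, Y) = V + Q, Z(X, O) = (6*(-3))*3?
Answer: -1175/21 ≈ -55.952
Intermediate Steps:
Z(X, O) = -54 (Z(X, O) = -18*3 = -54)
V = -1/21 ≈ -0.047619
Q = 56 (Q = 2 - 1*(-54) = 2 + 54 = 56)
W(F, Y) = 1175/21 (W(F, Y) = -1/21 + 56 = 1175/21)
-W(-179, -251) = -1*1175/21 = -1175/21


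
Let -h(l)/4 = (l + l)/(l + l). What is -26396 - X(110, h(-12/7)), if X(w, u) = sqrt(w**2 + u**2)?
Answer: -26396 - 2*sqrt(3029) ≈ -26506.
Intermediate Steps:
h(l) = -4 (h(l) = -4*(l + l)/(l + l) = -4*2*l/(2*l) = -4*2*l*1/(2*l) = -4*1 = -4)
X(w, u) = sqrt(u**2 + w**2)
-26396 - X(110, h(-12/7)) = -26396 - sqrt((-4)**2 + 110**2) = -26396 - sqrt(16 + 12100) = -26396 - sqrt(12116) = -26396 - 2*sqrt(3029)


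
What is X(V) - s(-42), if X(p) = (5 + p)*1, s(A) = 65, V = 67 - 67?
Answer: -60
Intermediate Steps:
V = 0
X(p) = 5 + p
X(V) - s(-42) = (5 + 0) - 1*65 = 5 - 65 = -60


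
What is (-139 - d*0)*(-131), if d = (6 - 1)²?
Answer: 18209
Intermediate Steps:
d = 25 (d = 5² = 25)
(-139 - d*0)*(-131) = (-139 - 1*25*0)*(-131) = (-139 - 25*0)*(-131) = (-139 + 0)*(-131) = -139*(-131) = 18209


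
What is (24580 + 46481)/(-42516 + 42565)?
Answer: 71061/49 ≈ 1450.2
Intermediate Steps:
(24580 + 46481)/(-42516 + 42565) = 71061/49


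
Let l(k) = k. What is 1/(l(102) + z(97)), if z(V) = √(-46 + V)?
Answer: 2/203 - √51/10353 ≈ 0.0091624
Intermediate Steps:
1/(l(102) + z(97)) = 1/(102 + √(-46 + 97)) = 1/(102 + √51)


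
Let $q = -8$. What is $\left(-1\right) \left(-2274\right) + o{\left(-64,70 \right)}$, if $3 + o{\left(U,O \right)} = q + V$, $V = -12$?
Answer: $2251$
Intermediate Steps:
$o{\left(U,O \right)} = -23$ ($o{\left(U,O \right)} = -3 - 20 = -23$)
$\left(-1\right) \left(-2274\right) + o{\left(-64,70 \right)} = \left(-1\right) \left(-2274\right) - 23 = 2274 - 23 = 2251$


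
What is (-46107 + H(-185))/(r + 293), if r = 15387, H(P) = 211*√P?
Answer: -46107/15680 + 211*I*√185/15680 ≈ -2.9405 + 0.18303*I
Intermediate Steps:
(-46107 + H(-185))/(r + 293) = (-46107 + 211*√(-185))/(15387 + 293) = (-46107 + 211*(I*√185))/15680 = (-46107 + 211*I*√185)*(1/15680) = -46107/15680 + 211*I*√185/15680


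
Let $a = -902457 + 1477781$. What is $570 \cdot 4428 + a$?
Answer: $3099284$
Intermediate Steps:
$a = 575324$
$570 \cdot 4428 + a = 570 \cdot 4428 + 575324 = 2523960 + 575324 = 3099284$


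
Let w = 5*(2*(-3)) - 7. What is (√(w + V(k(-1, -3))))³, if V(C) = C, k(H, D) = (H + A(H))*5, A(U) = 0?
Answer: -42*I*√42 ≈ -272.19*I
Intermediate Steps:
k(H, D) = 5*H (k(H, D) = (H + 0)*5 = H*5 = 5*H)
w = -37 (w = 5*(-6) - 7 = -30 - 7 = -37)
(√(w + V(k(-1, -3))))³ = (√(-37 + 5*(-1)))³ = (√(-37 - 5))³ = (√(-42))³ = (I*√42)³ = -42*I*√42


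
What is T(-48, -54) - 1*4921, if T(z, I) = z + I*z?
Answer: -2377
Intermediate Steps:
T(-48, -54) - 1*4921 = -48*(1 - 54) - 1*4921 = -48*(-53) - 4921 = 2544 - 4921 = -2377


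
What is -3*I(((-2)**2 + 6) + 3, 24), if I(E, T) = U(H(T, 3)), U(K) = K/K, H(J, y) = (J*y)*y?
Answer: -3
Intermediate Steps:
H(J, y) = J*y**2
U(K) = 1
I(E, T) = 1
-3*I(((-2)**2 + 6) + 3, 24) = -3*1 = -3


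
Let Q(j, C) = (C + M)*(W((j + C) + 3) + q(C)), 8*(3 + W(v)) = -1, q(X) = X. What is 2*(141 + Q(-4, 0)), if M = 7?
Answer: 953/4 ≈ 238.25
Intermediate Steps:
W(v) = -25/8 (W(v) = -3 + (⅛)*(-1) = -3 - ⅛ = -25/8)
Q(j, C) = (7 + C)*(-25/8 + C) (Q(j, C) = (C + 7)*(-25/8 + C) = (7 + C)*(-25/8 + C))
2*(141 + Q(-4, 0)) = 2*(141 + (-175/8 + 0² + (31/8)*0)) = 2*(141 + (-175/8 + 0 + 0)) = 2*(141 - 175/8) = 2*(953/8) = 953/4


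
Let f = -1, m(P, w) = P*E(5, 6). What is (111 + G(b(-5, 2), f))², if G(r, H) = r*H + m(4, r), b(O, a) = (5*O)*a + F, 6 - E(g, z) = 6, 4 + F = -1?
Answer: 27556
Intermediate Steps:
F = -5 (F = -4 - 1 = -5)
E(g, z) = 0 (E(g, z) = 6 - 1*6 = 6 - 6 = 0)
m(P, w) = 0 (m(P, w) = P*0 = 0)
b(O, a) = -5 + 5*O*a (b(O, a) = (5*O)*a - 5 = 5*O*a - 5 = -5 + 5*O*a)
G(r, H) = H*r (G(r, H) = r*H + 0 = H*r + 0 = H*r)
(111 + G(b(-5, 2), f))² = (111 - (-5 + 5*(-5)*2))² = (111 - (-5 - 50))² = (111 - 1*(-55))² = (111 + 55)² = 166² = 27556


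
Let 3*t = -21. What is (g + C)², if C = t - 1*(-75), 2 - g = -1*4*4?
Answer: 7396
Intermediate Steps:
t = -7 (t = (⅓)*(-21) = -7)
g = 18 (g = 2 - (-1*4)*4 = 2 - (-4)*4 = 2 - 1*(-16) = 2 + 16 = 18)
C = 68 (C = -7 - 1*(-75) = -7 + 75 = 68)
(g + C)² = (18 + 68)² = 86² = 7396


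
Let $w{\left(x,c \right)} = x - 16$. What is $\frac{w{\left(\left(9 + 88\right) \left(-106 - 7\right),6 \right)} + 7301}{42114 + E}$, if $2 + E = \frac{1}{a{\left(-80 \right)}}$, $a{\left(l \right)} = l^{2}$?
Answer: $- \frac{23526400}{269516801} \approx -0.087291$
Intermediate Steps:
$w{\left(x,c \right)} = -16 + x$
$E = - \frac{12799}{6400}$ ($E = -2 + \frac{1}{\left(-80\right)^{2}} = -2 + \frac{1}{6400} = - \frac{12799}{6400} \approx -1.9998$)
$\frac{w{\left(\left(9 + 88\right) \left(-106 - 7\right),6 \right)} + 7301}{42114 + E} = \frac{\left(-16 + \left(9 + 88\right) \left(-106 - 7\right)\right) + 7301}{42114 - \frac{12799}{6400}} = \frac{\left(-16 + 97 \left(-113\right)\right) + 7301}{\frac{269516801}{6400}} = \left(\left(-16 - 10961\right) + 7301\right) \frac{6400}{269516801} = \left(-10977 + 7301\right) \frac{6400}{269516801} = \left(-3676\right) \frac{6400}{269516801} = - \frac{23526400}{269516801}$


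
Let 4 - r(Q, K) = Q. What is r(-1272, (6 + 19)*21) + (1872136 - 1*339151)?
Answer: 1534261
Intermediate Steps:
r(Q, K) = 4 - Q
r(-1272, (6 + 19)*21) + (1872136 - 1*339151) = (4 - 1*(-1272)) + (1872136 - 1*339151) = (4 + 1272) + (1872136 - 339151) = 1276 + 1532985 = 1534261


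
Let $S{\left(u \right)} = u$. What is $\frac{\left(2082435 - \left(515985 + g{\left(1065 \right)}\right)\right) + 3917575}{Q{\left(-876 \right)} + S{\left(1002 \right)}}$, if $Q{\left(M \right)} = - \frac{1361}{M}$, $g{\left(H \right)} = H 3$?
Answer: $\frac{4801207080}{879113} \approx 5461.4$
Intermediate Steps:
$g{\left(H \right)} = 3 H$
$\frac{\left(2082435 - \left(515985 + g{\left(1065 \right)}\right)\right) + 3917575}{Q{\left(-876 \right)} + S{\left(1002 \right)}} = \frac{\left(2082435 - \left(515985 + 3 \cdot 1065\right)\right) + 3917575}{- \frac{1361}{-876} + 1002} = \frac{\left(2082435 - 519180\right) + 3917575}{\left(-1361\right) \left(- \frac{1}{876}\right) + 1002} = \frac{\left(2082435 - 519180\right) + 3917575}{\frac{1361}{876} + 1002} = \frac{\left(2082435 - 519180\right) + 3917575}{\frac{879113}{876}} = \left(1563255 + 3917575\right) \frac{876}{879113} = 5480830 \cdot \frac{876}{879113} = \frac{4801207080}{879113}$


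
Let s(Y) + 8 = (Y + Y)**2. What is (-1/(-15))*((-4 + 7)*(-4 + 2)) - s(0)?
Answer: 38/5 ≈ 7.6000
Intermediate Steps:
s(Y) = -8 + 4*Y**2 (s(Y) = -8 + (Y + Y)**2 = -8 + (2*Y)**2 = -8 + 4*Y**2)
(-1/(-15))*((-4 + 7)*(-4 + 2)) - s(0) = (-1/(-15))*((-4 + 7)*(-4 + 2)) - (-8 + 4*0**2) = (-1*(-1/15))*(3*(-2)) - (-8 + 4*0) = (1/15)*(-6) - (-8 + 0) = -2/5 - 1*(-8) = -2/5 + 8 = 38/5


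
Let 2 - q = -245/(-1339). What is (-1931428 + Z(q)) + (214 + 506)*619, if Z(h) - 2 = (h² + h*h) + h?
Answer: -2663810107301/1792921 ≈ -1.4857e+6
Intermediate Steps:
q = 2433/1339 (q = 2 - (-245)/(-1339) = 2 - (-245)*(-1)/1339 = 2 - 1*245/1339 = 2 - 245/1339 = 2433/1339 ≈ 1.8170)
Z(h) = 2 + h + 2*h² (Z(h) = 2 + ((h² + h*h) + h) = 2 + ((h² + h²) + h) = 2 + (2*h² + h) = 2 + (h + 2*h²) = 2 + h + 2*h²)
(-1931428 + Z(q)) + (214 + 506)*619 = (-1931428 + (2 + 2433/1339 + 2*(2433/1339)²)) + (214 + 506)*619 = (-1931428 + (2 + 2433/1339 + 2*(5919489/1792921))) + 720*619 = (-1931428 + (2 + 2433/1339 + 11838978/1792921)) + 445680 = (-1931428 + 18682607/1792921) + 445680 = -3462879138581/1792921 + 445680 = -2663810107301/1792921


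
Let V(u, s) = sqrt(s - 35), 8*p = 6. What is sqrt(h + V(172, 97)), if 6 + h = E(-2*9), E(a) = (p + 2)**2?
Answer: sqrt(25 + 16*sqrt(62))/4 ≈ 3.0719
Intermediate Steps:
p = 3/4 (p = (1/8)*6 = 3/4 ≈ 0.75000)
V(u, s) = sqrt(-35 + s)
E(a) = 121/16 (E(a) = (3/4 + 2)**2 = (11/4)**2 = 121/16)
h = 25/16 (h = -6 + 121/16 = 25/16 ≈ 1.5625)
sqrt(h + V(172, 97)) = sqrt(25/16 + sqrt(-35 + 97)) = sqrt(25/16 + sqrt(62))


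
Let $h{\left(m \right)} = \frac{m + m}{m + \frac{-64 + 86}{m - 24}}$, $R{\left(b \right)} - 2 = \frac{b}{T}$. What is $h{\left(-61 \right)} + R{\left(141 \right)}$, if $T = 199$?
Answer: $\frac{4870203}{1036193} \approx 4.7001$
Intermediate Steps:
$R{\left(b \right)} = 2 + \frac{b}{199}$
$h{\left(m \right)} = \frac{2 m}{m + \frac{22}{-24 + m}}$
$h{\left(-61 \right)} + R{\left(141 \right)} = 2 \left(-61\right) \frac{1}{22 + \left(-61\right)^{2} - -1464} \left(-24 - 61\right) + \left(2 + \frac{1}{199} \cdot 141\right) = 2 \left(-61\right) \frac{1}{22 + 3721 + 1464} \left(-85\right) + \left(2 + \frac{141}{199}\right) = 2 \left(-61\right) \frac{1}{5207} \left(-85\right) + \frac{539}{199} = \frac{10370}{5207} + \frac{539}{199} = \frac{4870203}{1036193}$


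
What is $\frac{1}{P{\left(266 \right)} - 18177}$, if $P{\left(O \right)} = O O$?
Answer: $\frac{1}{52579} \approx 1.9019 \cdot 10^{-5}$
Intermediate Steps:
$P{\left(O \right)} = O^{2}$
$\frac{1}{P{\left(266 \right)} - 18177} = \frac{1}{266^{2} - 18177} = \frac{1}{70756 - 18177} = \frac{1}{52579}$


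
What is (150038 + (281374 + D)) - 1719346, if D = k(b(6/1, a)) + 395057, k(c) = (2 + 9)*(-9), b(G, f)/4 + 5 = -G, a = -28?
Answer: -892976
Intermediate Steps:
b(G, f) = -20 - 4*G (b(G, f) = -20 + 4*(-G) = -20 - 4*G)
k(c) = -99 (k(c) = 11*(-9) = -99)
D = 394958 (D = -99 + 395057 = 394958)
(150038 + (281374 + D)) - 1719346 = (150038 + (281374 + 394958)) - 1719346 = (150038 + 676332) - 1719346 = 826370 - 1719346 = -892976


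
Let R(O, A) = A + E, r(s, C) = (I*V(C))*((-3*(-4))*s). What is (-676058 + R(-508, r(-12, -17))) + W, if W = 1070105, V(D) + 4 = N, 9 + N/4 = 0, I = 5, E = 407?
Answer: 423254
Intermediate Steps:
N = -36 (N = -36 + 4*0 = -36 + 0 = -36)
V(D) = -40 (V(D) = -4 - 36 = -40)
r(s, C) = -2400*s (r(s, C) = (5*(-40))*((-3*(-4))*s) = -2400*s)
R(O, A) = 407 + A (R(O, A) = A + 407 = 407 + A)
(-676058 + R(-508, r(-12, -17))) + W = (-676058 + (407 - 2400*(-12))) + 1070105 = (-676058 + (407 + 28800)) + 1070105 = (-676058 + 29207) + 1070105 = -646851 + 1070105 = 423254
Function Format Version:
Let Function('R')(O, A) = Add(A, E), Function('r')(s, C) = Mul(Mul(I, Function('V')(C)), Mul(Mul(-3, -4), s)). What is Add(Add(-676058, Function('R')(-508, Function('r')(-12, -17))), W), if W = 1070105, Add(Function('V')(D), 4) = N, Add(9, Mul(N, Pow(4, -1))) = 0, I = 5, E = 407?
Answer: 423254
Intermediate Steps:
N = -36 (N = Add(-36, Mul(4, 0)) = Add(-36, 0) = -36)
Function('V')(D) = -40 (Function('V')(D) = Add(-4, -36) = -40)
Function('r')(s, C) = Mul(-2400, s) (Function('r')(s, C) = Mul(Mul(5, -40), Mul(Mul(-3, -4), s)) = Mul(-200, Mul(12, s)) = Mul(-2400, s))
Function('R')(O, A) = Add(407, A) (Function('R')(O, A) = Add(A, 407) = Add(407, A))
Add(Add(-676058, Function('R')(-508, Function('r')(-12, -17))), W) = Add(Add(-676058, Add(407, Mul(-2400, -12))), 1070105) = Add(Add(-676058, Add(407, 28800)), 1070105) = Add(Add(-676058, 29207), 1070105) = Add(-646851, 1070105) = 423254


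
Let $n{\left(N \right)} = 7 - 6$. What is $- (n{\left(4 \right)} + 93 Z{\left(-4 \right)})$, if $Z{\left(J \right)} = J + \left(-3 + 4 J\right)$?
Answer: $2138$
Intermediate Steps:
$n{\left(N \right)} = 1$
$Z{\left(J \right)} = -3 + 5 J$
$- (n{\left(4 \right)} + 93 Z{\left(-4 \right)}) = - (1 + 93 \left(-3 + 5 \left(-4\right)\right)) = - (1 + 93 \left(-3 - 20\right)) = - (1 + 93 \left(-23\right)) = - (1 - 2139) = \left(-1\right) \left(-2138\right) = 2138$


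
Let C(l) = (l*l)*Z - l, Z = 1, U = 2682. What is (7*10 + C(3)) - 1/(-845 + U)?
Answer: 139611/1837 ≈ 76.000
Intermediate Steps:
C(l) = l**2 - l (C(l) = (l*l)*1 - l = l**2*1 - l = l**2 - l)
(7*10 + C(3)) - 1/(-845 + U) = (7*10 + 3*(-1 + 3)) - 1/(-845 + 2682) = (70 + 3*2) - 1/1837 = (70 + 6) - 1*1/1837 = 76 - 1/1837 = 139611/1837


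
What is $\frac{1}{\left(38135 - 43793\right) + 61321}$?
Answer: $\frac{1}{55663} \approx 1.7965 \cdot 10^{-5}$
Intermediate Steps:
$\frac{1}{\left(38135 - 43793\right) + 61321} = \frac{1}{-5658 + 61321} = \frac{1}{55663}$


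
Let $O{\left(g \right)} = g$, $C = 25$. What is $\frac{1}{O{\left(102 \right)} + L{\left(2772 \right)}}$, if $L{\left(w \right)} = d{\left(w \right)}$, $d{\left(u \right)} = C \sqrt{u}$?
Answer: $- \frac{17}{287016} + \frac{25 \sqrt{77}}{287016} \approx 0.0007051$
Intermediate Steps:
$d{\left(u \right)} = 25 \sqrt{u}$
$L{\left(w \right)} = 25 \sqrt{w}$
$\frac{1}{O{\left(102 \right)} + L{\left(2772 \right)}} = \frac{1}{102 + 25 \sqrt{2772}} = \frac{1}{102 + 25 \cdot 6 \sqrt{77}} = \frac{1}{102 + 150 \sqrt{77}}$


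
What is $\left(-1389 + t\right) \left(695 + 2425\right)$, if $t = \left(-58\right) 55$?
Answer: $-14286480$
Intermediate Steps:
$t = -3190$
$\left(-1389 + t\right) \left(695 + 2425\right) = \left(-1389 - 3190\right) \left(695 + 2425\right) = \left(-4579\right) 3120 = -14286480$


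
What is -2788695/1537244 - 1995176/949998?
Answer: -12591028651/3216693228 ≈ -3.9143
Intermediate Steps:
-2788695/1537244 - 1995176/949998 = -2788695*1/1537244 - 1995176*1/949998 = -12285/6772 - 997588/474999 = -12591028651/3216693228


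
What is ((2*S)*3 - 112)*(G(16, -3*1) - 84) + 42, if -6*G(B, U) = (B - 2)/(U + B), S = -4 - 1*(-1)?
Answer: 32956/3 ≈ 10985.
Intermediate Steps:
S = -3 (S = -4 + 1 = -3)
G(B, U) = -(-2 + B)/(6*(B + U)) (G(B, U) = -(B - 2)/(6*(U + B)) = -(-2 + B)/(6*(B + U)))
((2*S)*3 - 112)*(G(16, -3*1) - 84) + 42 = ((2*(-3))*3 - 112)*((2 - 1*16)/(6*(16 - 3*1)) - 84) + 42 = (-6*3 - 112)*((2 - 16)/(6*(16 - 3)) - 84) + 42 = (-18 - 112)*((⅙)*(-14)/13 - 84) + 42 = -130*((⅙)*(1/13)*(-14) - 84) + 42 = -130*(-7/39 - 84) + 42 = -130*(-3283/39) + 42 = 32830/3 + 42 = 32956/3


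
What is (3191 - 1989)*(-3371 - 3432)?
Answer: -8177206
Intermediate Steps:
(3191 - 1989)*(-3371 - 3432) = 1202*(-6803) = -8177206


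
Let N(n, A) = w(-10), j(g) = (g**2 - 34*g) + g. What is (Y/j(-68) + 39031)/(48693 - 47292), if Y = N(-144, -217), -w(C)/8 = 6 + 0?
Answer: 67016215/2405517 ≈ 27.859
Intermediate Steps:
j(g) = g**2 - 33*g
w(C) = -48 (w(C) = -8*(6 + 0) = -8*6 = -48)
N(n, A) = -48
Y = -48
(Y/j(-68) + 39031)/(48693 - 47292) = (-48*(-1/(68*(-33 - 68))) + 39031)/(48693 - 47292) = (-48/((-68*(-101))) + 39031)/1401 = (-48/6868 + 39031)*(1/1401) = (-48*1/6868 + 39031)*(1/1401) = (-12/1717 + 39031)*(1/1401) = (67016215/1717)*(1/1401) = 67016215/2405517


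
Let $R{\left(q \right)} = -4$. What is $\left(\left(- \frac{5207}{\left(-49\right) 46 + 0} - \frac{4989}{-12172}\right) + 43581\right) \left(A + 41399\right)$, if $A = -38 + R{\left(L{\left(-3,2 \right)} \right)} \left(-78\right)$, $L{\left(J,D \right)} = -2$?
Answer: $\frac{24915231196629537}{13717844} \approx 1.8163 \cdot 10^{9}$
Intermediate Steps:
$A = 274$ ($A = -38 - -312 = -38 + 312 = 274$)
$\left(\left(- \frac{5207}{\left(-49\right) 46 + 0} - \frac{4989}{-12172}\right) + 43581\right) \left(A + 41399\right) = \left(\left(- \frac{5207}{\left(-49\right) 46 + 0} - \frac{4989}{-12172}\right) + 43581\right) \left(274 + 41399\right) = \left(\left(- \frac{5207}{-2254 + 0} - - \frac{4989}{12172}\right) + 43581\right) 41673 = \left(\left(- \frac{5207}{-2254} + \frac{4989}{12172}\right) + 43581\right) 41673 = \left(\left(\left(-5207\right) \left(- \frac{1}{2254}\right) + \frac{4989}{12172}\right) + 43581\right) 41673 = \left(\left(\frac{5207}{2254} + \frac{4989}{12172}\right) + 43581\right) 41673 = \left(\frac{37312405}{13717844} + 43581\right) 41673 = \frac{597874671769}{13717844} \cdot 41673 = \frac{24915231196629537}{13717844}$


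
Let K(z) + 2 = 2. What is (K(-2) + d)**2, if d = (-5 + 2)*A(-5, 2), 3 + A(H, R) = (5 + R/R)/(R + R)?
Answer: 81/4 ≈ 20.250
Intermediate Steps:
A(H, R) = -3 + 3/R (A(H, R) = -3 + (5 + R/R)/(R + R) = -3 + (5 + 1)/((2*R)) = -3 + 6*(1/(2*R)) = -3 + 3/R)
K(z) = 0 (K(z) = -2 + 2 = 0)
d = 9/2 (d = (-5 + 2)*(-3 + 3/2) = -3*(-3 + 3*(1/2)) = -3*(-3 + 3/2) = -3*(-3/2) = 9/2 ≈ 4.5000)
(K(-2) + d)**2 = (0 + 9/2)**2 = (9/2)**2 = 81/4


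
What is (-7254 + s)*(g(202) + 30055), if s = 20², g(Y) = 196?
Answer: -207340354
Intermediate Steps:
s = 400
(-7254 + s)*(g(202) + 30055) = (-7254 + 400)*(196 + 30055) = -6854*30251 = -207340354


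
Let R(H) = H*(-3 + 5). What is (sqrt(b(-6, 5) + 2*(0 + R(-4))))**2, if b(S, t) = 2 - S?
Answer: -8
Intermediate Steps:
R(H) = 2*H (R(H) = H*2 = 2*H)
(sqrt(b(-6, 5) + 2*(0 + R(-4))))**2 = (sqrt((2 - 1*(-6)) + 2*(0 + 2*(-4))))**2 = (sqrt((2 + 6) + 2*(0 - 8)))**2 = (sqrt(8 + 2*(-8)))**2 = (sqrt(8 - 16))**2 = (sqrt(-8))**2 = (2*I*sqrt(2))**2 = -8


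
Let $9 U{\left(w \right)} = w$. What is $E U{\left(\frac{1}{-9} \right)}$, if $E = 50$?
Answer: $- \frac{50}{81} \approx -0.61728$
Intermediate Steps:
$U{\left(w \right)} = \frac{w}{9}$
$E U{\left(\frac{1}{-9} \right)} = 50 \frac{1}{9 \left(-9\right)} = 50 \cdot \frac{1}{9} \left(- \frac{1}{9}\right) = 50 \left(- \frac{1}{81}\right) = - \frac{50}{81}$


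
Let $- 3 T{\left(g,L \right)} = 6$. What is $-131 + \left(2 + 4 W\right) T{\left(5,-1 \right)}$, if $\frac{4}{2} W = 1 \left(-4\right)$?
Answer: $-119$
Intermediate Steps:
$W = -2$ ($W = \frac{1 \left(-4\right)}{2} = \frac{1}{2} \left(-4\right) = -2$)
$T{\left(g,L \right)} = -2$ ($T{\left(g,L \right)} = \left(- \frac{1}{3}\right) 6 = -2$)
$-131 + \left(2 + 4 W\right) T{\left(5,-1 \right)} = -131 + \left(2 + 4 \left(-2\right)\right) \left(-2\right) = -131 + \left(2 - 8\right) \left(-2\right) = -131 - -12 = -131 + 12 = -119$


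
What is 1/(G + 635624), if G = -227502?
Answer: 1/408122 ≈ 2.4502e-6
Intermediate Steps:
1/(G + 635624) = 1/(-227502 + 635624) = 1/408122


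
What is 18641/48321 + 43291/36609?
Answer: 132109180/84237309 ≈ 1.5683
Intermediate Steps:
18641/48321 + 43291/36609 = 18641*(1/48321) + 43291*(1/36609) = 2663/6903 + 43291/36609 = 132109180/84237309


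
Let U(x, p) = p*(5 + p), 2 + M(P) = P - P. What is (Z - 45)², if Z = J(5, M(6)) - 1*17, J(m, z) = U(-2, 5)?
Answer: 144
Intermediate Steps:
M(P) = -2 (M(P) = -2 + (P - P) = -2 + 0 = -2)
J(m, z) = 50 (J(m, z) = 5*(5 + 5) = 5*10 = 50)
Z = 33 (Z = 50 - 1*17 = 50 - 17 = 33)
(Z - 45)² = (33 - 45)² = (-12)² = 144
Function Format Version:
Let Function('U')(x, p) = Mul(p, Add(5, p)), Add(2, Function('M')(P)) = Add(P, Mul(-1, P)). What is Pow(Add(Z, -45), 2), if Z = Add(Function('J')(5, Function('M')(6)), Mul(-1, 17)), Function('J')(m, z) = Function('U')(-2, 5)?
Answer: 144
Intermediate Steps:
Function('M')(P) = -2 (Function('M')(P) = Add(-2, Add(P, Mul(-1, P))) = Add(-2, 0) = -2)
Function('J')(m, z) = 50 (Function('J')(m, z) = Mul(5, Add(5, 5)) = Mul(5, 10) = 50)
Z = 33 (Z = Add(50, Mul(-1, 17)) = Add(50, -17) = 33)
Pow(Add(Z, -45), 2) = Pow(Add(33, -45), 2) = Pow(-12, 2) = 144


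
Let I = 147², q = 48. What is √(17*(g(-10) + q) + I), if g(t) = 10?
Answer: √22595 ≈ 150.32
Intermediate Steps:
I = 21609
√(17*(g(-10) + q) + I) = √(17*(10 + 48) + 21609) = √(17*58 + 21609) = √(986 + 21609) = √22595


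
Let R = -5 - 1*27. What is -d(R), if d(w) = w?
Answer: 32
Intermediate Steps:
R = -32 (R = -5 - 27 = -32)
-d(R) = -1*(-32) = 32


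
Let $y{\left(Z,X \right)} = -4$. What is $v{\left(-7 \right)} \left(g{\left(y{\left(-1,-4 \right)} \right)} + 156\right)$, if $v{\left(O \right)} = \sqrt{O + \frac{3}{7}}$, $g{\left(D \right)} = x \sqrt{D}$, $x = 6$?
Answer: $\frac{\sqrt{322} \left(-12 + 156 i\right)}{7} \approx -30.762 + 399.9 i$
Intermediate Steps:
$g{\left(D \right)} = 6 \sqrt{D}$
$v{\left(O \right)} = \sqrt{\frac{3}{7} + O}$ ($v{\left(O \right)} = \sqrt{O + 3 \cdot \frac{1}{7}} = \sqrt{O + \frac{3}{7}} = \sqrt{\frac{3}{7} + O}$)
$v{\left(-7 \right)} \left(g{\left(y{\left(-1,-4 \right)} \right)} + 156\right) = \frac{\sqrt{21 + 49 \left(-7\right)}}{7} \left(6 \sqrt{-4} + 156\right) = \frac{\sqrt{21 - 343}}{7} \left(6 \cdot 2 i + 156\right) = \frac{\sqrt{-322}}{7} \left(12 i + 156\right) = \frac{i \sqrt{322}}{7} \left(156 + 12 i\right) = \frac{i \sqrt{322} \left(156 + 12 i\right)}{7}$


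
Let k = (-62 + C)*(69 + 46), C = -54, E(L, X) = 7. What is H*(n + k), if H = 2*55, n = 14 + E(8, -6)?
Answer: -1465090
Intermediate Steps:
k = -13340 (k = (-62 - 54)*(69 + 46) = -116*115 = -13340)
n = 21 (n = 14 + 7 = 21)
H = 110
H*(n + k) = 110*(21 - 13340) = 110*(-13319) = -1465090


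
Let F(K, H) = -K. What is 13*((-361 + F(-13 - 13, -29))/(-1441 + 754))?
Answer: 4355/687 ≈ 6.3392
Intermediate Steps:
13*((-361 + F(-13 - 13, -29))/(-1441 + 754)) = 13*((-361 - (-13 - 13))/(-1441 + 754)) = 13*((-361 - 1*(-26))/(-687)) = 13*((-361 + 26)*(-1/687)) = 13*(-335*(-1/687)) = 13*(335/687) = 4355/687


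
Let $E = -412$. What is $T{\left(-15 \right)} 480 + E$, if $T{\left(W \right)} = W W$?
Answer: $107588$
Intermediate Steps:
$T{\left(W \right)} = W^{2}$
$T{\left(-15 \right)} 480 + E = \left(-15\right)^{2} \cdot 480 - 412 = 225 \cdot 480 - 412 = 108000 - 412 = 107588$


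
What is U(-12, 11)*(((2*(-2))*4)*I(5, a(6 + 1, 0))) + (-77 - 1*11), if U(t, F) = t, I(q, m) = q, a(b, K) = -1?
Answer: 872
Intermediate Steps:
U(-12, 11)*(((2*(-2))*4)*I(5, a(6 + 1, 0))) + (-77 - 1*11) = -12*(2*(-2))*4*5 + (-77 - 1*11) = -12*(-4*4)*5 + (-77 - 11) = -(-192)*5 - 88 = -12*(-80) - 88 = 960 - 88 = 872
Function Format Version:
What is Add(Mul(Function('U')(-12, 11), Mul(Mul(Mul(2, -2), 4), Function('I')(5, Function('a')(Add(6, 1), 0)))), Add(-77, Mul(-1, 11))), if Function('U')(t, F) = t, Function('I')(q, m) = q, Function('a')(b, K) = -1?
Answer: 872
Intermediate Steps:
Add(Mul(Function('U')(-12, 11), Mul(Mul(Mul(2, -2), 4), Function('I')(5, Function('a')(Add(6, 1), 0)))), Add(-77, Mul(-1, 11))) = Add(Mul(-12, Mul(Mul(Mul(2, -2), 4), 5)), Add(-77, Mul(-1, 11))) = Add(Mul(-12, Mul(Mul(-4, 4), 5)), Add(-77, -11)) = Add(Mul(-12, Mul(-16, 5)), -88) = Add(Mul(-12, -80), -88) = Add(960, -88) = 872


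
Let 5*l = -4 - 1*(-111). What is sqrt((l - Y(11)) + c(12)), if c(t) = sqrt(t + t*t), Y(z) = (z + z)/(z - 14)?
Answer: sqrt(6465 + 450*sqrt(39))/15 ≈ 6.4205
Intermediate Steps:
Y(z) = 2*z/(-14 + z) (Y(z) = (2*z)/(-14 + z) = 2*z/(-14 + z))
l = 107/5 (l = (-4 - 1*(-111))/5 = (-4 + 111)/5 = (1/5)*107 = 107/5 ≈ 21.400)
c(t) = sqrt(t + t**2)
sqrt((l - Y(11)) + c(12)) = sqrt((107/5 - 2*11/(-14 + 11)) + sqrt(12*(1 + 12))) = sqrt((107/5 - 2*11/(-3)) + sqrt(12*13)) = sqrt((107/5 - 2*11*(-1)/3) + sqrt(156)) = sqrt((107/5 - 1*(-22/3)) + 2*sqrt(39)) = sqrt((107/5 + 22/3) + 2*sqrt(39)) = sqrt(431/15 + 2*sqrt(39))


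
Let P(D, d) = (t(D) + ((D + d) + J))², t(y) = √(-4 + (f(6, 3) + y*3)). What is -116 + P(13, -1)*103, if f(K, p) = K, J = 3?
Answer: 27282 + 3090*√41 ≈ 47068.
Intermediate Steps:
t(y) = √(2 + 3*y) (t(y) = √(-4 + (6 + y*3)) = √(-4 + (6 + 3*y)) = √(2 + 3*y))
P(D, d) = (3 + D + d + √(2 + 3*D))² (P(D, d) = (√(2 + 3*D) + ((D + d) + 3))² = (√(2 + 3*D) + (3 + D + d))² = (3 + D + d + √(2 + 3*D))²)
-116 + P(13, -1)*103 = -116 + (3 + 13 - 1 + √(2 + 3*13))²*103 = -116 + (3 + 13 - 1 + √(2 + 39))²*103 = -116 + (3 + 13 - 1 + √41)²*103 = -116 + (15 + √41)²*103 = -116 + 103*(15 + √41)²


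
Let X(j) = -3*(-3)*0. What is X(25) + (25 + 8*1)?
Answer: 33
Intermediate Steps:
X(j) = 0 (X(j) = 9*0 = 0)
X(25) + (25 + 8*1) = 0 + (25 + 8*1) = 0 + (25 + 8) = 0 + 33 = 33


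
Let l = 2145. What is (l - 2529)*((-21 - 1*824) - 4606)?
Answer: 2093184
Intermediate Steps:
(l - 2529)*((-21 - 1*824) - 4606) = (2145 - 2529)*((-21 - 1*824) - 4606) = -384*((-21 - 824) - 4606) = -384*(-845 - 4606) = -384*(-5451) = 2093184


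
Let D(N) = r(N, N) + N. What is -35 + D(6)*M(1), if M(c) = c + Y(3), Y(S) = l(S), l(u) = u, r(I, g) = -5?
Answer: -31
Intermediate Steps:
Y(S) = S
D(N) = -5 + N
M(c) = 3 + c (M(c) = c + 3 = 3 + c)
-35 + D(6)*M(1) = -35 + (-5 + 6)*(3 + 1) = -35 + 1*4 = -35 + 4 = -31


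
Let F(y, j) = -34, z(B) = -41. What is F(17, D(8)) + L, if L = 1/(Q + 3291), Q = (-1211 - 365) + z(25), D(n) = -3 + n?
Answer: -56915/1674 ≈ -33.999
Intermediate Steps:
Q = -1617 (Q = (-1211 - 365) - 41 = -1576 - 41 = -1617)
L = 1/1674 (L = 1/(-1617 + 3291) = 1/1674 ≈ 0.00059737)
F(17, D(8)) + L = -34 + 1/1674 = -56915/1674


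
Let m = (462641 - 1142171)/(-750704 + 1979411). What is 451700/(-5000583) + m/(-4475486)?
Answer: -137995691393608745/1527695046419964387 ≈ -0.090329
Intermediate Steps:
m = -226510/409569 (m = -679530/1228707 = -679530*1/1228707 = -226510/409569 ≈ -0.55304)
451700/(-5000583) + m/(-4475486) = 451700/(-5000583) - 226510/409569/(-4475486) = 451700*(-1/5000583) - 226510/409569*(-1/4475486) = -451700/5000583 + 113255/916510162767 = -137995691393608745/1527695046419964387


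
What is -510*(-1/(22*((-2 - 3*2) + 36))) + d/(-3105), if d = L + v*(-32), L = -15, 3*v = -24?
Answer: 717547/956340 ≈ 0.75031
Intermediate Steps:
v = -8 (v = (1/3)*(-24) = -8)
d = 241 (d = -15 - 8*(-32) = -15 + 256 = 241)
-510*(-1/(22*((-2 - 3*2) + 36))) + d/(-3105) = -510*(-1/(22*((-2 - 3*2) + 36))) + 241/(-3105) = -510*(-1/(22*((-2 - 6) + 36))) + 241*(-1/3105) = -510*(-1/(22*(-8 + 36))) - 241/3105 = -510/(28*(-22)) - 241/3105 = -510/(-616) - 241/3105 = -510*(-1/616) - 241/3105 = 255/308 - 241/3105 = 717547/956340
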